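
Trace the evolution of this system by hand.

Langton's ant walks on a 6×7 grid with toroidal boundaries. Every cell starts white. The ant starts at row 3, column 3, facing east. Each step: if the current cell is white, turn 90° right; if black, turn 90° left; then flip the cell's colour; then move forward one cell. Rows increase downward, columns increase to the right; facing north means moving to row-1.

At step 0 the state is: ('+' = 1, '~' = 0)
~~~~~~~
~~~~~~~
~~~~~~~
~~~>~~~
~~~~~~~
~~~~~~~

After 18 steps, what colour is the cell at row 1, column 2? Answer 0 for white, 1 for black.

1

t=0: ~~~~~~~
~~~~~~~
~~~~~~~
~~~>~~~
~~~~~~~
~~~~~~~
t=1: ~~~~~~~
~~~~~~~
~~~~~~~
~~~+~~~
~~~v~~~
~~~~~~~
t=2: ~~~~~~~
~~~~~~~
~~~~~~~
~~~+~~~
~~<+~~~
~~~~~~~
t=3: ~~~~~~~
~~~~~~~
~~~~~~~
~~^+~~~
~~++~~~
~~~~~~~
t=4: ~~~~~~~
~~~~~~~
~~~~~~~
~~+>~~~
~~++~~~
~~~~~~~
t=5: ~~~~~~~
~~~~~~~
~~~^~~~
~~+~~~~
~~++~~~
~~~~~~~
t=6: ~~~~~~~
~~~~~~~
~~~+>~~
~~+~~~~
~~++~~~
~~~~~~~
t=7: ~~~~~~~
~~~~~~~
~~~++~~
~~+~v~~
~~++~~~
~~~~~~~
t=8: ~~~~~~~
~~~~~~~
~~~++~~
~~+<+~~
~~++~~~
~~~~~~~
t=9: ~~~~~~~
~~~~~~~
~~~^+~~
~~+++~~
~~++~~~
~~~~~~~
t=10: ~~~~~~~
~~~~~~~
~~<~+~~
~~+++~~
~~++~~~
~~~~~~~
t=11: ~~~~~~~
~~^~~~~
~~+~+~~
~~+++~~
~~++~~~
~~~~~~~
t=12: ~~~~~~~
~~+>~~~
~~+~+~~
~~+++~~
~~++~~~
~~~~~~~
t=13: ~~~~~~~
~~++~~~
~~+v+~~
~~+++~~
~~++~~~
~~~~~~~
t=14: ~~~~~~~
~~++~~~
~~<++~~
~~+++~~
~~++~~~
~~~~~~~
t=15: ~~~~~~~
~~++~~~
~~~++~~
~~v++~~
~~++~~~
~~~~~~~
t=16: ~~~~~~~
~~++~~~
~~~++~~
~~~>+~~
~~++~~~
~~~~~~~
t=17: ~~~~~~~
~~++~~~
~~~^+~~
~~~~+~~
~~++~~~
~~~~~~~
t=18: ~~~~~~~
~~++~~~
~~<~+~~
~~~~+~~
~~++~~~
~~~~~~~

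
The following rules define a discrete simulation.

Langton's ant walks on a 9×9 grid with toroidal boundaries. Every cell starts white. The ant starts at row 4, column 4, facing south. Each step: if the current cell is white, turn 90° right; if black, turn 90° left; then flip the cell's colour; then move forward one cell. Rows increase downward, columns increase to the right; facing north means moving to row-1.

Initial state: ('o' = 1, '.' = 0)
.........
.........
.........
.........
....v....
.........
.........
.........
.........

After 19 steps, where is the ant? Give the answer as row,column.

step 0: .........
.........
.........
.........
....v....
.........
.........
.........
.........
step 1: .........
.........
.........
.........
...<o....
.........
.........
.........
.........
step 2: .........
.........
.........
...^.....
...oo....
.........
.........
.........
.........
step 3: .........
.........
.........
...o>....
...oo....
.........
.........
.........
.........
step 4: .........
.........
.........
...oo....
...ov....
.........
.........
.........
.........
step 5: .........
.........
.........
...oo....
...o.>...
.........
.........
.........
.........
step 6: .........
.........
.........
...oo....
...o.o...
.....v...
.........
.........
.........
step 7: .........
.........
.........
...oo....
...o.o...
....<o...
.........
.........
.........
step 8: .........
.........
.........
...oo....
...o^o...
....oo...
.........
.........
.........
step 9: .........
.........
.........
...oo....
...oo>...
....oo...
.........
.........
.........
step 10: .........
.........
.........
...oo^...
...oo....
....oo...
.........
.........
.........
step 11: .........
.........
.........
...ooo>..
...oo....
....oo...
.........
.........
.........
step 12: .........
.........
.........
...oooo..
...oo.v..
....oo...
.........
.........
.........
step 13: .........
.........
.........
...oooo..
...oo<o..
....oo...
.........
.........
.........
step 14: .........
.........
.........
...oo^o..
...oooo..
....oo...
.........
.........
.........
step 15: .........
.........
.........
...o<.o..
...oooo..
....oo...
.........
.........
.........
step 16: .........
.........
.........
...o..o..
...ovoo..
....oo...
.........
.........
.........
step 17: .........
.........
.........
...o..o..
...o.>o..
....oo...
.........
.........
.........
step 18: .........
.........
.........
...o.^o..
...o..o..
....oo...
.........
.........
.........
step 19: .........
.........
.........
...o.o>..
...o..o..
....oo...
.........
.........
.........

3,6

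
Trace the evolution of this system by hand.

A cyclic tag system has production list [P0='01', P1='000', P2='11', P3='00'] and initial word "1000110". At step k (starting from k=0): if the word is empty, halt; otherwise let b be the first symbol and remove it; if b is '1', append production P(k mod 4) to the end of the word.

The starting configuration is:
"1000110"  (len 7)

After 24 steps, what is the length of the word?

4

gen 0: "1000110"  (len 7)
gen 1: "00011001"  (len 8)
gen 2: "0011001"  (len 7)
gen 3: "011001"  (len 6)
gen 4: "11001"  (len 5)
gen 5: "100101"  (len 6)
gen 6: "00101000"  (len 8)
gen 7: "0101000"  (len 7)
gen 8: "101000"  (len 6)
gen 9: "0100001"  (len 7)
gen 10: "100001"  (len 6)
gen 11: "0000111"  (len 7)
gen 12: "000111"  (len 6)
gen 13: "00111"  (len 5)
gen 14: "0111"  (len 4)
gen 15: "111"  (len 3)
gen 16: "1100"  (len 4)
gen 17: "10001"  (len 5)
gen 18: "0001000"  (len 7)
gen 19: "001000"  (len 6)
gen 20: "01000"  (len 5)
gen 21: "1000"  (len 4)
gen 22: "000000"  (len 6)
gen 23: "00000"  (len 5)
gen 24: "0000"  (len 4)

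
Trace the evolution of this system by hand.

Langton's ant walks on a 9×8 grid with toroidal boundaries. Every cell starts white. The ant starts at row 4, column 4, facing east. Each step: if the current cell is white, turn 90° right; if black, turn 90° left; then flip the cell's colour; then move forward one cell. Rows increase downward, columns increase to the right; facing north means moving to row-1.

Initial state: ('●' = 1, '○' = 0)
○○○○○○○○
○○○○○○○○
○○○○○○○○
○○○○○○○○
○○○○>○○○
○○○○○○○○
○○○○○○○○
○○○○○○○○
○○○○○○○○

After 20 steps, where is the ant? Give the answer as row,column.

2,2

0) ○○○○○○○○
○○○○○○○○
○○○○○○○○
○○○○○○○○
○○○○>○○○
○○○○○○○○
○○○○○○○○
○○○○○○○○
○○○○○○○○
1) ○○○○○○○○
○○○○○○○○
○○○○○○○○
○○○○○○○○
○○○○●○○○
○○○○v○○○
○○○○○○○○
○○○○○○○○
○○○○○○○○
2) ○○○○○○○○
○○○○○○○○
○○○○○○○○
○○○○○○○○
○○○○●○○○
○○○<●○○○
○○○○○○○○
○○○○○○○○
○○○○○○○○
3) ○○○○○○○○
○○○○○○○○
○○○○○○○○
○○○○○○○○
○○○^●○○○
○○○●●○○○
○○○○○○○○
○○○○○○○○
○○○○○○○○
4) ○○○○○○○○
○○○○○○○○
○○○○○○○○
○○○○○○○○
○○○●>○○○
○○○●●○○○
○○○○○○○○
○○○○○○○○
○○○○○○○○
5) ○○○○○○○○
○○○○○○○○
○○○○○○○○
○○○○^○○○
○○○●○○○○
○○○●●○○○
○○○○○○○○
○○○○○○○○
○○○○○○○○
6) ○○○○○○○○
○○○○○○○○
○○○○○○○○
○○○○●>○○
○○○●○○○○
○○○●●○○○
○○○○○○○○
○○○○○○○○
○○○○○○○○
7) ○○○○○○○○
○○○○○○○○
○○○○○○○○
○○○○●●○○
○○○●○v○○
○○○●●○○○
○○○○○○○○
○○○○○○○○
○○○○○○○○
8) ○○○○○○○○
○○○○○○○○
○○○○○○○○
○○○○●●○○
○○○●<●○○
○○○●●○○○
○○○○○○○○
○○○○○○○○
○○○○○○○○
9) ○○○○○○○○
○○○○○○○○
○○○○○○○○
○○○○^●○○
○○○●●●○○
○○○●●○○○
○○○○○○○○
○○○○○○○○
○○○○○○○○
10) ○○○○○○○○
○○○○○○○○
○○○○○○○○
○○○<○●○○
○○○●●●○○
○○○●●○○○
○○○○○○○○
○○○○○○○○
○○○○○○○○
11) ○○○○○○○○
○○○○○○○○
○○○^○○○○
○○○●○●○○
○○○●●●○○
○○○●●○○○
○○○○○○○○
○○○○○○○○
○○○○○○○○
12) ○○○○○○○○
○○○○○○○○
○○○●>○○○
○○○●○●○○
○○○●●●○○
○○○●●○○○
○○○○○○○○
○○○○○○○○
○○○○○○○○
13) ○○○○○○○○
○○○○○○○○
○○○●●○○○
○○○●v●○○
○○○●●●○○
○○○●●○○○
○○○○○○○○
○○○○○○○○
○○○○○○○○
14) ○○○○○○○○
○○○○○○○○
○○○●●○○○
○○○<●●○○
○○○●●●○○
○○○●●○○○
○○○○○○○○
○○○○○○○○
○○○○○○○○
15) ○○○○○○○○
○○○○○○○○
○○○●●○○○
○○○○●●○○
○○○v●●○○
○○○●●○○○
○○○○○○○○
○○○○○○○○
○○○○○○○○
16) ○○○○○○○○
○○○○○○○○
○○○●●○○○
○○○○●●○○
○○○○>●○○
○○○●●○○○
○○○○○○○○
○○○○○○○○
○○○○○○○○
17) ○○○○○○○○
○○○○○○○○
○○○●●○○○
○○○○^●○○
○○○○○●○○
○○○●●○○○
○○○○○○○○
○○○○○○○○
○○○○○○○○
18) ○○○○○○○○
○○○○○○○○
○○○●●○○○
○○○<○●○○
○○○○○●○○
○○○●●○○○
○○○○○○○○
○○○○○○○○
○○○○○○○○
19) ○○○○○○○○
○○○○○○○○
○○○^●○○○
○○○●○●○○
○○○○○●○○
○○○●●○○○
○○○○○○○○
○○○○○○○○
○○○○○○○○
20) ○○○○○○○○
○○○○○○○○
○○<○●○○○
○○○●○●○○
○○○○○●○○
○○○●●○○○
○○○○○○○○
○○○○○○○○
○○○○○○○○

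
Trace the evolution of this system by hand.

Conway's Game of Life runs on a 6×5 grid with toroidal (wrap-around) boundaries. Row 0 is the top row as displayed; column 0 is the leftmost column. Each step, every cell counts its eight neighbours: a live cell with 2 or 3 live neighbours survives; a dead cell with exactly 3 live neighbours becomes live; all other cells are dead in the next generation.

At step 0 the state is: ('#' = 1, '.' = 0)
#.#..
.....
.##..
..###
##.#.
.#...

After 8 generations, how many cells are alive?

0) #.#..
.....
.##..
..###
##.#.
.#...
1) .#...
..#..
.##..
....#
##.#.
....#
2) .....
..#..
.###.
...##
#..#.
.##.#
3) .###.
.###.
.#..#
##...
##...
#####
4) .....
....#
...##
..#.#
...#.
.....
5) .....
...##
#...#
..#.#
...#.
.....
6) .....
#..##
#....
#...#
...#.
.....
7) ....#
#...#
.#.#.
#...#
....#
.....
8) #...#
#..##
.#.#.
#..##
#...#
.....

12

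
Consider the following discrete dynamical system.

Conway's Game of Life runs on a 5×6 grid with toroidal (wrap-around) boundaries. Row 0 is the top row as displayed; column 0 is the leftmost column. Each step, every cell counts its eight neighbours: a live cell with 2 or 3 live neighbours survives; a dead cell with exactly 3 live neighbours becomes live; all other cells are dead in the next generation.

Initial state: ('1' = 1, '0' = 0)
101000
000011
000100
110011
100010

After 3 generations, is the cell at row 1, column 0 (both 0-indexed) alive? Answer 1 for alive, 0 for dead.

1

k=0  101000
000011
000100
110011
100010
k=1  110110
000111
000100
110110
000110
k=2  100000
100001
100000
000001
000000
k=3  100001
110001
100000
000000
000000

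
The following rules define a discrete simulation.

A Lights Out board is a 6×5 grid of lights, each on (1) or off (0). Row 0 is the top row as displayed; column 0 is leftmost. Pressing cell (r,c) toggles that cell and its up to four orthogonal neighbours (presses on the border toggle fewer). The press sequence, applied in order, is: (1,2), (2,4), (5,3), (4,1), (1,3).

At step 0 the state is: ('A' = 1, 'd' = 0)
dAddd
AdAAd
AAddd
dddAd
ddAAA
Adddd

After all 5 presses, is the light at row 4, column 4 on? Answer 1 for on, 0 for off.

1

[0] dAddd
AdAAd
AAddd
dddAd
ddAAA
Adddd
[1] dAAdd
AAddd
AAAdd
dddAd
ddAAA
Adddd
[2] dAAdd
AAddA
AAAAA
dddAA
ddAAA
Adddd
[3] dAAdd
AAddA
AAAAA
dddAA
ddAdA
AdAAA
[4] dAAdd
AAddA
AAAAA
dAdAA
AAddA
AAAAA
[5] dAAAd
AAAAd
AAAdA
dAdAA
AAddA
AAAAA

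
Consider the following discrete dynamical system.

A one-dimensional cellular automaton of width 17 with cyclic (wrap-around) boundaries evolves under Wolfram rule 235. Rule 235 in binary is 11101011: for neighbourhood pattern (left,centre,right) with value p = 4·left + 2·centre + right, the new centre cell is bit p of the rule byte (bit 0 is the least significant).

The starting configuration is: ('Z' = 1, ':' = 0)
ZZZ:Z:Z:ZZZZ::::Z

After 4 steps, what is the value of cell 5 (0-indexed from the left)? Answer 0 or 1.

gen 0: ZZZ:Z:Z:ZZZZ::::Z
gen 1: ZZZZ:Z:ZZZZZ:ZZZZ
gen 2: ZZZZZ:ZZZZZZZZZZZ
gen 3: ZZZZZZZZZZZZZZZZZ
gen 4: ZZZZZZZZZZZZZZZZZ

1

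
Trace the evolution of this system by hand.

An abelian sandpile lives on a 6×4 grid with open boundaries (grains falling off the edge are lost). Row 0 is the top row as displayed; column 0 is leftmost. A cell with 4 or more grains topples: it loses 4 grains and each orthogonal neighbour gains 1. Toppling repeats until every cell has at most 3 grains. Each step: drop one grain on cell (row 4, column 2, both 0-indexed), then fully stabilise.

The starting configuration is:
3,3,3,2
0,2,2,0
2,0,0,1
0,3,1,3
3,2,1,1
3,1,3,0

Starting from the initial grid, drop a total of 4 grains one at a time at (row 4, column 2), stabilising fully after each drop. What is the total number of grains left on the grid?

t=0: 3,3,3,2
0,2,2,0
2,0,0,1
0,3,1,3
3,2,1,1
3,1,3,0
t=1: 3,3,3,2
0,2,2,0
2,0,0,1
0,3,1,3
3,2,2,1
3,1,3,0
t=2: 3,3,3,2
0,2,2,0
2,0,0,1
0,3,1,3
3,2,3,1
3,1,3,0
t=3: 3,3,3,2
0,2,2,0
2,0,0,1
0,3,2,3
3,3,1,2
3,2,0,1
t=4: 3,3,3,2
0,2,2,0
2,0,0,1
0,3,2,3
3,3,2,2
3,2,0,1

42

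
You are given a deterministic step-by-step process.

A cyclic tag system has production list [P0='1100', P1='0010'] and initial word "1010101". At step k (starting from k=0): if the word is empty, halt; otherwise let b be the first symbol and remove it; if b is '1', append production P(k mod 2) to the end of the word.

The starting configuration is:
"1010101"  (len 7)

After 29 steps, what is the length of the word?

k=0  "1010101"  (len 7)
k=1  "0101011100"  (len 10)
k=2  "101011100"  (len 9)
k=3  "010111001100"  (len 12)
k=4  "10111001100"  (len 11)
k=5  "01110011001100"  (len 14)
k=6  "1110011001100"  (len 13)
k=7  "1100110011001100"  (len 16)
k=8  "1001100110011000010"  (len 19)
k=9  "0011001100110000101100"  (len 22)
k=10  "011001100110000101100"  (len 21)
k=11  "11001100110000101100"  (len 20)
k=12  "10011001100001011000010"  (len 23)
k=13  "00110011000010110000101100"  (len 26)
k=14  "0110011000010110000101100"  (len 25)
k=15  "110011000010110000101100"  (len 24)
k=16  "100110000101100001011000010"  (len 27)
k=17  "001100001011000010110000101100"  (len 30)
k=18  "01100001011000010110000101100"  (len 29)
k=19  "1100001011000010110000101100"  (len 28)
k=20  "1000010110000101100001011000010"  (len 31)
k=21  "0000101100001011000010110000101100"  (len 34)
k=22  "000101100001011000010110000101100"  (len 33)
k=23  "00101100001011000010110000101100"  (len 32)
k=24  "0101100001011000010110000101100"  (len 31)
k=25  "101100001011000010110000101100"  (len 30)
k=26  "011000010110000101100001011000010"  (len 33)
k=27  "11000010110000101100001011000010"  (len 32)
k=28  "10000101100001011000010110000100010"  (len 35)
k=29  "00001011000010110000101100001000101100"  (len 38)

38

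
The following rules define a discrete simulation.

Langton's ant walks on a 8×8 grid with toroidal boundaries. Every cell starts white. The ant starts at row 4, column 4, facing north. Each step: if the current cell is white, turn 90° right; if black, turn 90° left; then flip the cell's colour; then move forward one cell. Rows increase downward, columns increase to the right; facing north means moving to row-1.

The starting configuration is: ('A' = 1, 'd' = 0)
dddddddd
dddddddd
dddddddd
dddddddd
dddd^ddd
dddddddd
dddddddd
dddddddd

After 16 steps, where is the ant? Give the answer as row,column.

t=0: dddddddd
dddddddd
dddddddd
dddddddd
dddd^ddd
dddddddd
dddddddd
dddddddd
t=1: dddddddd
dddddddd
dddddddd
dddddddd
ddddA>dd
dddddddd
dddddddd
dddddddd
t=2: dddddddd
dddddddd
dddddddd
dddddddd
ddddAAdd
dddddvdd
dddddddd
dddddddd
t=3: dddddddd
dddddddd
dddddddd
dddddddd
ddddAAdd
dddd<Add
dddddddd
dddddddd
t=4: dddddddd
dddddddd
dddddddd
dddddddd
dddd^Add
ddddAAdd
dddddddd
dddddddd
t=5: dddddddd
dddddddd
dddddddd
dddddddd
ddd<dAdd
ddddAAdd
dddddddd
dddddddd
t=6: dddddddd
dddddddd
dddddddd
ddd^dddd
dddAdAdd
ddddAAdd
dddddddd
dddddddd
t=7: dddddddd
dddddddd
dddddddd
dddA>ddd
dddAdAdd
ddddAAdd
dddddddd
dddddddd
t=8: dddddddd
dddddddd
dddddddd
dddAAddd
dddAvAdd
ddddAAdd
dddddddd
dddddddd
t=9: dddddddd
dddddddd
dddddddd
dddAAddd
ddd<AAdd
ddddAAdd
dddddddd
dddddddd
t=10: dddddddd
dddddddd
dddddddd
dddAAddd
ddddAAdd
dddvAAdd
dddddddd
dddddddd
t=11: dddddddd
dddddddd
dddddddd
dddAAddd
ddddAAdd
dd<AAAdd
dddddddd
dddddddd
t=12: dddddddd
dddddddd
dddddddd
dddAAddd
dd^dAAdd
ddAAAAdd
dddddddd
dddddddd
t=13: dddddddd
dddddddd
dddddddd
dddAAddd
ddA>AAdd
ddAAAAdd
dddddddd
dddddddd
t=14: dddddddd
dddddddd
dddddddd
dddAAddd
ddAAAAdd
ddAvAAdd
dddddddd
dddddddd
t=15: dddddddd
dddddddd
dddddddd
dddAAddd
ddAAAAdd
ddAd>Add
dddddddd
dddddddd
t=16: dddddddd
dddddddd
dddddddd
dddAAddd
ddAA^Add
ddAddAdd
dddddddd
dddddddd

4,4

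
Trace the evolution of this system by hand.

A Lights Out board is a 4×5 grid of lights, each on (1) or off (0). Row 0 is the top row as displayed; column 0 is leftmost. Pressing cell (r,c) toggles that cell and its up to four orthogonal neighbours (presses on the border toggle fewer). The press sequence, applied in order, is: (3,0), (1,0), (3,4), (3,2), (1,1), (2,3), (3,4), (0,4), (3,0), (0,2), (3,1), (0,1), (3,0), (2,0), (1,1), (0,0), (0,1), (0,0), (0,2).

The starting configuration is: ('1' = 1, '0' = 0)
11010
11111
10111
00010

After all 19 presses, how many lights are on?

8

k=0  11010
11111
10111
00010
k=1  11010
11111
00111
11010
k=2  01010
00111
10111
11010
k=3  01010
00111
10110
11001
k=4  01010
00111
10010
10111
k=5  00010
11011
11010
10111
k=6  00010
11001
11101
10101
k=7  00010
11001
11100
10110
k=8  00001
11000
11100
10110
k=9  00001
11000
01100
01110
k=10  01111
11100
01100
01110
k=11  01111
11100
00100
10010
k=12  10011
10100
00100
10010
k=13  10011
10100
10100
01010
k=14  10011
00100
01100
11010
k=15  11011
11000
00100
11010
k=16  00011
01000
00100
11010
k=17  11111
00000
00100
11010
k=18  00111
10000
00100
11010
k=19  01001
10100
00100
11010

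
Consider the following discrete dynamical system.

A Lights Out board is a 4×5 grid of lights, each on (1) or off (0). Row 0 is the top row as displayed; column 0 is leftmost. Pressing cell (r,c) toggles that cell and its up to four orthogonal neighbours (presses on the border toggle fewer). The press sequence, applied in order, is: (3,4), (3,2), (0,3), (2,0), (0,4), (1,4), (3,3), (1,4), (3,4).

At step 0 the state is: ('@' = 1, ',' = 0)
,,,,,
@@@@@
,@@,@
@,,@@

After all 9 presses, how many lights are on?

[0] ,,,,,
@@@@@
,@@,@
@,,@@
[1] ,,,,,
@@@@@
,@@,,
@,,,,
[2] ,,,,,
@@@@@
,@,,,
@@@@,
[3] ,,@@@
@@@,@
,@,,,
@@@@,
[4] ,,@@@
,@@,@
@,,,,
,@@@,
[5] ,,@,,
,@@,,
@,,,,
,@@@,
[6] ,,@,@
,@@@@
@,,,@
,@@@,
[7] ,,@,@
,@@@@
@,,@@
,@,,@
[8] ,,@,,
,@@,,
@,,@,
,@,,@
[9] ,,@,,
,@@,,
@,,@@
,@,@,

8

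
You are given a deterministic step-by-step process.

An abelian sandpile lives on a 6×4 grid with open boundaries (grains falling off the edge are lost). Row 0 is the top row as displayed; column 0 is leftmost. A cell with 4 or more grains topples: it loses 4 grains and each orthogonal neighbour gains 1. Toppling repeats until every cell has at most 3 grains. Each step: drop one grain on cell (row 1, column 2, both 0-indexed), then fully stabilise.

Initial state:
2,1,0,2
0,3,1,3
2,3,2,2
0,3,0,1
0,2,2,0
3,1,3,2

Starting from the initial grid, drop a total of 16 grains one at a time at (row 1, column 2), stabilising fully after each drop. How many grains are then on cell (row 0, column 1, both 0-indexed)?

3

0) 2,1,0,2
0,3,1,3
2,3,2,2
0,3,0,1
0,2,2,0
3,1,3,2
1) 2,1,0,2
0,3,2,3
2,3,2,2
0,3,0,1
0,2,2,0
3,1,3,2
2) 2,1,0,2
0,3,3,3
2,3,2,2
0,3,0,1
0,2,2,0
3,1,3,2
3) 2,2,1,3
1,1,3,1
3,2,1,0
1,0,2,2
0,3,2,0
3,1,3,2
4) 2,2,2,3
1,2,0,2
3,2,2,0
1,0,2,2
0,3,2,0
3,1,3,2
5) 2,2,2,3
1,2,1,2
3,2,2,0
1,0,2,2
0,3,2,0
3,1,3,2
6) 2,2,2,3
1,2,2,2
3,2,2,0
1,0,2,2
0,3,2,0
3,1,3,2
7) 2,2,2,3
1,2,3,2
3,2,2,0
1,0,2,2
0,3,2,0
3,1,3,2
8) 2,2,3,3
1,3,0,3
3,2,3,0
1,0,2,2
0,3,2,0
3,1,3,2
9) 2,2,3,3
1,3,1,3
3,2,3,0
1,0,2,2
0,3,2,0
3,1,3,2
10) 2,2,3,3
1,3,2,3
3,2,3,0
1,0,2,2
0,3,2,0
3,1,3,2
11) 2,2,3,3
1,3,3,3
3,2,3,0
1,0,2,2
0,3,2,0
3,1,3,2
12) 3,0,3,1
3,3,0,2
0,1,2,2
2,1,3,2
0,3,2,0
3,1,3,2
13) 3,0,3,1
3,3,1,2
0,1,2,2
2,1,3,2
0,3,2,0
3,1,3,2
14) 3,0,3,1
3,3,2,2
0,1,2,2
2,1,3,2
0,3,2,0
3,1,3,2
15) 3,0,3,1
3,3,3,2
0,1,2,2
2,1,3,2
0,3,2,0
3,1,3,2
16) 0,3,0,2
1,1,2,3
1,2,3,2
2,1,3,2
0,3,2,0
3,1,3,2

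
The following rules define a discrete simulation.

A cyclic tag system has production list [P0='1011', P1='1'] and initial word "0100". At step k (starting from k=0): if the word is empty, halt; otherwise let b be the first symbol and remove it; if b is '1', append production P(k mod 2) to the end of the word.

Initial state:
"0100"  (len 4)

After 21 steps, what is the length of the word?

gen 0: "0100"  (len 4)
gen 1: "100"  (len 3)
gen 2: "001"  (len 3)
gen 3: "01"  (len 2)
gen 4: "1"  (len 1)
gen 5: "1011"  (len 4)
gen 6: "0111"  (len 4)
gen 7: "111"  (len 3)
gen 8: "111"  (len 3)
gen 9: "111011"  (len 6)
gen 10: "110111"  (len 6)
gen 11: "101111011"  (len 9)
gen 12: "011110111"  (len 9)
gen 13: "11110111"  (len 8)
gen 14: "11101111"  (len 8)
gen 15: "11011111011"  (len 11)
gen 16: "10111110111"  (len 11)
gen 17: "01111101111011"  (len 14)
gen 18: "1111101111011"  (len 13)
gen 19: "1111011110111011"  (len 16)
gen 20: "1110111101110111"  (len 16)
gen 21: "1101111011101111011"  (len 19)

19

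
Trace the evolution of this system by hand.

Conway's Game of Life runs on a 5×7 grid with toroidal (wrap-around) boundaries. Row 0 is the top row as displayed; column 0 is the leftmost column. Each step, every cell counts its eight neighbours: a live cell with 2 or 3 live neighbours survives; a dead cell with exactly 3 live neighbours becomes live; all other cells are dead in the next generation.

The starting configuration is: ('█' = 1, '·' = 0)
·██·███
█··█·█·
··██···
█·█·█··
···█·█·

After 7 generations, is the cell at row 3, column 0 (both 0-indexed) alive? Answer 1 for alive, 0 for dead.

0

k=0  ·██·███
█··█·█·
··██···
█·█·█··
···█·█·
k=1  ███····
█····█·
··█···█
·██·█··
█······
k=2  █······
█·█····
█·██·██
████···
█··█···
k=3  █·····█
█·██···
····█··
·······
█··█··█
k=4  ··██···
██·█··█
···█···
·······
█·····█
k=5  ··██···
██·██··
█·█····
·······
·······
k=6  ·████··
█···█··
█·██···
·······
·······
k=7  ·████··
█···█··
·█·█···
·······
··██···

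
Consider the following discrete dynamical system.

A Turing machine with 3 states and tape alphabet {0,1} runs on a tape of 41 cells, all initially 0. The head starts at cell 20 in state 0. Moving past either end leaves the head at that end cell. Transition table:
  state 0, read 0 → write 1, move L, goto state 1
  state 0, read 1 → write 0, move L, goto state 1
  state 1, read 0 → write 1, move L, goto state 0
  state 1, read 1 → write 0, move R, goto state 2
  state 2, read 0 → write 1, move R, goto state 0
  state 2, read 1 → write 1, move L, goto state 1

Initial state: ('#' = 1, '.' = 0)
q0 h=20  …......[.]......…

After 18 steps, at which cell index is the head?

2

gen 0: q0 h=20  …......[.]......…
gen 1: q1 h=19  …......[.]#.....…
gen 2: q0 h=18  …......[.]##....…
gen 3: q1 h=17  …......[.]###...…
gen 4: q0 h=16  …......[.]####..…
gen 5: q1 h=15  …......[.]#####.…
gen 6: q0 h=14  …......[.]######…
gen 7: q1 h=13  …......[.]######…
gen 8: q0 h=12  …......[.]######…
gen 9: q1 h=11  …......[.]######…
gen 10: q0 h=10  …......[.]######…
gen 11: q1 h= 9  …......[.]######…
gen 12: q0 h= 8  …......[.]######…
gen 13: q1 h= 7  …......[.]######…
gen 14: q0 h= 6  |......[.]######…
gen 15: q1 h= 5  |.....[.]######…
gen 16: q0 h= 4  |....[.]######…
gen 17: q1 h= 3  |...[.]######…
gen 18: q0 h= 2  |..[.]######…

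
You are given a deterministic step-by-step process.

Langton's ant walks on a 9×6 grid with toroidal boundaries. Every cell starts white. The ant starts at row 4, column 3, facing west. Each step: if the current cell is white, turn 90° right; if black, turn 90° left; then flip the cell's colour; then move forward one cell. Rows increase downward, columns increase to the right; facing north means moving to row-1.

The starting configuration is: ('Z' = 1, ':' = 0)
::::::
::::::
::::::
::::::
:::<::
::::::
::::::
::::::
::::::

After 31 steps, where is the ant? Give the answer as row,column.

[0] ::::::
::::::
::::::
::::::
:::<::
::::::
::::::
::::::
::::::
[1] ::::::
::::::
::::::
:::^::
:::Z::
::::::
::::::
::::::
::::::
[2] ::::::
::::::
::::::
:::Z>:
:::Z::
::::::
::::::
::::::
::::::
[3] ::::::
::::::
::::::
:::ZZ:
:::Zv:
::::::
::::::
::::::
::::::
[4] ::::::
::::::
::::::
:::ZZ:
:::<Z:
::::::
::::::
::::::
::::::
[5] ::::::
::::::
::::::
:::ZZ:
::::Z:
:::v::
::::::
::::::
::::::
[6] ::::::
::::::
::::::
:::ZZ:
::::Z:
::<Z::
::::::
::::::
::::::
[7] ::::::
::::::
::::::
:::ZZ:
::^:Z:
::ZZ::
::::::
::::::
::::::
[8] ::::::
::::::
::::::
:::ZZ:
::Z>Z:
::ZZ::
::::::
::::::
::::::
[9] ::::::
::::::
::::::
:::ZZ:
::ZZZ:
::Zv::
::::::
::::::
::::::
[10] ::::::
::::::
::::::
:::ZZ:
::ZZZ:
::Z:>:
::::::
::::::
::::::
[11] ::::::
::::::
::::::
:::ZZ:
::ZZZ:
::Z:Z:
::::v:
::::::
::::::
[12] ::::::
::::::
::::::
:::ZZ:
::ZZZ:
::Z:Z:
:::<Z:
::::::
::::::
[13] ::::::
::::::
::::::
:::ZZ:
::ZZZ:
::Z^Z:
:::ZZ:
::::::
::::::
[14] ::::::
::::::
::::::
:::ZZ:
::ZZZ:
::ZZ>:
:::ZZ:
::::::
::::::
[15] ::::::
::::::
::::::
:::ZZ:
::ZZ^:
::ZZ::
:::ZZ:
::::::
::::::
[16] ::::::
::::::
::::::
:::ZZ:
::Z<::
::ZZ::
:::ZZ:
::::::
::::::
[17] ::::::
::::::
::::::
:::ZZ:
::Z:::
::Zv::
:::ZZ:
::::::
::::::
[18] ::::::
::::::
::::::
:::ZZ:
::Z:::
::Z:>:
:::ZZ:
::::::
::::::
[19] ::::::
::::::
::::::
:::ZZ:
::Z:::
::Z:Z:
:::Zv:
::::::
::::::
[20] ::::::
::::::
::::::
:::ZZ:
::Z:::
::Z:Z:
:::Z:>
::::::
::::::
[21] ::::::
::::::
::::::
:::ZZ:
::Z:::
::Z:Z:
:::Z:Z
:::::v
::::::
[22] ::::::
::::::
::::::
:::ZZ:
::Z:::
::Z:Z:
:::Z:Z
::::<Z
::::::
[23] ::::::
::::::
::::::
:::ZZ:
::Z:::
::Z:Z:
:::Z^Z
::::ZZ
::::::
[24] ::::::
::::::
::::::
:::ZZ:
::Z:::
::Z:Z:
:::ZZ>
::::ZZ
::::::
[25] ::::::
::::::
::::::
:::ZZ:
::Z:::
::Z:Z^
:::ZZ:
::::ZZ
::::::
[26] ::::::
::::::
::::::
:::ZZ:
::Z:::
>:Z:ZZ
:::ZZ:
::::ZZ
::::::
[27] ::::::
::::::
::::::
:::ZZ:
::Z:::
Z:Z:ZZ
v::ZZ:
::::ZZ
::::::
[28] ::::::
::::::
::::::
:::ZZ:
::Z:::
Z:Z:ZZ
Z::ZZ<
::::ZZ
::::::
[29] ::::::
::::::
::::::
:::ZZ:
::Z:::
Z:Z:Z^
Z::ZZZ
::::ZZ
::::::
[30] ::::::
::::::
::::::
:::ZZ:
::Z:::
Z:Z:<:
Z::ZZZ
::::ZZ
::::::
[31] ::::::
::::::
::::::
:::ZZ:
::Z:::
Z:Z:::
Z::ZvZ
::::ZZ
::::::

6,4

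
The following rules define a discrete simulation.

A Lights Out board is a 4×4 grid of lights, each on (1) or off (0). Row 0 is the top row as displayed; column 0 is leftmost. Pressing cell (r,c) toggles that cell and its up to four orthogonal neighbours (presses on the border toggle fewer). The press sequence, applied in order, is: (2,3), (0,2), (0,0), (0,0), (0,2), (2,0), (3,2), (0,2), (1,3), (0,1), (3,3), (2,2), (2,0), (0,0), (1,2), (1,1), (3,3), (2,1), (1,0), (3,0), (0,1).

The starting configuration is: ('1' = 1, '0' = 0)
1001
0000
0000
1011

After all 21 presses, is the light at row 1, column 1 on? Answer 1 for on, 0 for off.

t=0: 1001
0000
0000
1011
t=1: 1001
0001
0011
1010
t=2: 1110
0011
0011
1010
t=3: 0010
1011
0011
1010
t=4: 1110
0011
0011
1010
t=5: 1001
0001
0011
1010
t=6: 1001
1001
1111
0010
t=7: 1001
1001
1101
0101
t=8: 1110
1011
1101
0101
t=9: 1111
1000
1100
0101
t=10: 0001
1100
1100
0101
t=11: 0001
1100
1101
0110
t=12: 0001
1110
1010
0100
t=13: 0001
0110
0110
1100
t=14: 1101
1110
0110
1100
t=15: 1111
1001
0100
1100
t=16: 1011
0111
0000
1100
t=17: 1011
0111
0001
1111
t=18: 1011
0011
1111
1011
t=19: 0011
1111
0111
1011
t=20: 0011
1111
1111
0111
t=21: 1101
1011
1111
0111

0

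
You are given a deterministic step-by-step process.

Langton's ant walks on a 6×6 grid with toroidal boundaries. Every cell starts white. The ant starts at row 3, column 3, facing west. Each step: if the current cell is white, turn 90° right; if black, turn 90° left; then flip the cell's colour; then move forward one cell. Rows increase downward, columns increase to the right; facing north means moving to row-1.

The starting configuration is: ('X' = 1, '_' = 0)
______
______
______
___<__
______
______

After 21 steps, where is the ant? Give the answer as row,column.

k=0  ______
______
______
___<__
______
______
k=1  ______
______
___^__
___X__
______
______
k=2  ______
______
___X>_
___X__
______
______
k=3  ______
______
___XX_
___Xv_
______
______
k=4  ______
______
___XX_
___<X_
______
______
k=5  ______
______
___XX_
____X_
___v__
______
k=6  ______
______
___XX_
____X_
__<X__
______
k=7  ______
______
___XX_
__^_X_
__XX__
______
k=8  ______
______
___XX_
__X>X_
__XX__
______
k=9  ______
______
___XX_
__XXX_
__Xv__
______
k=10  ______
______
___XX_
__XXX_
__X_>_
______
k=11  ______
______
___XX_
__XXX_
__X_X_
____v_
k=12  ______
______
___XX_
__XXX_
__X_X_
___<X_
k=13  ______
______
___XX_
__XXX_
__X^X_
___XX_
k=14  ______
______
___XX_
__XXX_
__XX>_
___XX_
k=15  ______
______
___XX_
__XX^_
__XX__
___XX_
k=16  ______
______
___XX_
__X<__
__XX__
___XX_
k=17  ______
______
___XX_
__X___
__Xv__
___XX_
k=18  ______
______
___XX_
__X___
__X_>_
___XX_
k=19  ______
______
___XX_
__X___
__X_X_
___Xv_
k=20  ______
______
___XX_
__X___
__X_X_
___X_>
k=21  _____v
______
___XX_
__X___
__X_X_
___X_X

0,5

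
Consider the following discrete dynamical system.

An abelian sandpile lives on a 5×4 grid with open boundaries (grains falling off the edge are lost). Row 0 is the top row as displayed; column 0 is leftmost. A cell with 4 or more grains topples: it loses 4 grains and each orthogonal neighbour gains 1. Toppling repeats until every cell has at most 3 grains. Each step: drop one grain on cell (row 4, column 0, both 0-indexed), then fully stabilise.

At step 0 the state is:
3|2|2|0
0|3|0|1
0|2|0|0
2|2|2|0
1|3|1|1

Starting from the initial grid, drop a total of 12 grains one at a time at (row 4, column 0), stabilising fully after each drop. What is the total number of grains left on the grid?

gen 0: 3|2|2|0
0|3|0|1
0|2|0|0
2|2|2|0
1|3|1|1
gen 1: 3|2|2|0
0|3|0|1
0|2|0|0
2|2|2|0
2|3|1|1
gen 2: 3|2|2|0
0|3|0|1
0|2|0|0
2|2|2|0
3|3|1|1
gen 3: 3|2|2|0
0|3|0|1
0|2|0|0
3|3|2|0
1|0|2|1
gen 4: 3|2|2|0
0|3|0|1
0|2|0|0
3|3|2|0
2|0|2|1
gen 5: 3|2|2|0
0|3|0|1
0|2|0|0
3|3|2|0
3|0|2|1
gen 6: 3|2|2|0
0|3|0|1
1|3|0|0
1|0|3|0
1|2|2|1
gen 7: 3|2|2|0
0|3|0|1
1|3|0|0
1|0|3|0
2|2|2|1
gen 8: 3|2|2|0
0|3|0|1
1|3|0|0
1|0|3|0
3|2|2|1
gen 9: 3|2|2|0
0|3|0|1
1|3|0|0
2|0|3|0
0|3|2|1
gen 10: 3|2|2|0
0|3|0|1
1|3|0|0
2|0|3|0
1|3|2|1
gen 11: 3|2|2|0
0|3|0|1
1|3|0|0
2|0|3|0
2|3|2|1
gen 12: 3|2|2|0
0|3|0|1
1|3|0|0
2|0|3|0
3|3|2|1

29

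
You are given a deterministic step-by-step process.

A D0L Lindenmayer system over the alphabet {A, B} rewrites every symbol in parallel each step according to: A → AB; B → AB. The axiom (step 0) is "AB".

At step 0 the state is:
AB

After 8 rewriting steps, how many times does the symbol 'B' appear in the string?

256

[0] AB
[1] ABAB
[2] ABABABAB
[3] ABABABABABABABAB
[4] ABABABABABABABABABABABABABABABAB
[5] ABABABABABABABABABABABABABABABABABABABABABABABABABABABABABABABAB
[6] ABABABABABABABABABABABABABABABABABABABABABABABABABABABABAB…ABABABABABABABABABABABABABABABABABABABABABABABABABABABABAB  (len 128)
[7] ABABABABABABABABABABABABABABABABABABABABABABABABABABABABAB…ABABABABABABABABABABABABABABABABABABABABABABABABABABABABAB  (len 256)
[8] ABABABABABABABABABABABABABABABABABABABABABABABABABABABABAB…ABABABABABABABABABABABABABABABABABABABABABABABABABABABABAB  (len 512)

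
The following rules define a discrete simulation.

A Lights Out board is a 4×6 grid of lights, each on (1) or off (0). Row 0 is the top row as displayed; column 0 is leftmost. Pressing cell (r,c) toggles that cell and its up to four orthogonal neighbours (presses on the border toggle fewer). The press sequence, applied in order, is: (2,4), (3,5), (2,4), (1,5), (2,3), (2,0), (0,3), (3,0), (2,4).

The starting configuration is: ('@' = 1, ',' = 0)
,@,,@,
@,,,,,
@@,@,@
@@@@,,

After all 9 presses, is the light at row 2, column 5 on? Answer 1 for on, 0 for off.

0

k=0  ,@,,@,
@,,,,,
@@,@,@
@@@@,,
k=1  ,@,,@,
@,,,@,
@@,,@,
@@@@@,
k=2  ,@,,@,
@,,,@,
@@,,@@
@@@@,@
k=3  ,@,,@,
@,,,,,
@@,@,,
@@@@@@
k=4  ,@,,@@
@,,,@@
@@,@,@
@@@@@@
k=5  ,@,,@@
@,,@@@
@@@,@@
@@@,@@
k=6  ,@,,@@
,,,@@@
,,@,@@
,@@,@@
k=7  ,@@@,@
,,,,@@
,,@,@@
,@@,@@
k=8  ,@@@,@
,,,,@@
@,@,@@
@,@,@@
k=9  ,@@@,@
,,,,,@
@,@@,,
@,@,,@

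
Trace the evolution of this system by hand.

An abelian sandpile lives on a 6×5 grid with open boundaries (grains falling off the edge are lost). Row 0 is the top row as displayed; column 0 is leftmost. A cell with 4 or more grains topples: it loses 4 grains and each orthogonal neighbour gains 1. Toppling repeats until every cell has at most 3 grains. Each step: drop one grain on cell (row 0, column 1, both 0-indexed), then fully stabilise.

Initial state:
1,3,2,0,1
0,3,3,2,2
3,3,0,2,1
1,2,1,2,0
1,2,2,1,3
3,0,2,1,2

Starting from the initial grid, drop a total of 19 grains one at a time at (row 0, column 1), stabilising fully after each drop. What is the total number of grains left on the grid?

53

k=0  1,3,2,0,1
0,3,3,2,2
3,3,0,2,1
1,2,1,2,0
1,2,2,1,3
3,0,2,1,2
k=1  2,2,0,1,1
2,2,1,3,2
0,1,2,2,1
2,3,1,2,0
1,2,2,1,3
3,0,2,1,2
k=2  2,3,0,1,1
2,2,1,3,2
0,1,2,2,1
2,3,1,2,0
1,2,2,1,3
3,0,2,1,2
k=3  3,0,1,1,1
2,3,1,3,2
0,1,2,2,1
2,3,1,2,0
1,2,2,1,3
3,0,2,1,2
k=4  3,1,1,1,1
2,3,1,3,2
0,1,2,2,1
2,3,1,2,0
1,2,2,1,3
3,0,2,1,2
k=5  3,2,1,1,1
2,3,1,3,2
0,1,2,2,1
2,3,1,2,0
1,2,2,1,3
3,0,2,1,2
k=6  3,3,1,1,1
2,3,1,3,2
0,1,2,2,1
2,3,1,2,0
1,2,2,1,3
3,0,2,1,2
k=7  1,2,2,1,1
0,1,2,3,2
1,2,2,2,1
2,3,1,2,0
1,2,2,1,3
3,0,2,1,2
k=8  1,3,2,1,1
0,1,2,3,2
1,2,2,2,1
2,3,1,2,0
1,2,2,1,3
3,0,2,1,2
k=9  2,0,3,1,1
0,2,2,3,2
1,2,2,2,1
2,3,1,2,0
1,2,2,1,3
3,0,2,1,2
k=10  2,1,3,1,1
0,2,2,3,2
1,2,2,2,1
2,3,1,2,0
1,2,2,1,3
3,0,2,1,2
k=11  2,2,3,1,1
0,2,2,3,2
1,2,2,2,1
2,3,1,2,0
1,2,2,1,3
3,0,2,1,2
k=12  2,3,3,1,1
0,2,2,3,2
1,2,2,2,1
2,3,1,2,0
1,2,2,1,3
3,0,2,1,2
k=13  3,1,0,2,1
0,3,3,3,2
1,2,2,2,1
2,3,1,2,0
1,2,2,1,3
3,0,2,1,2
k=14  3,2,0,2,1
0,3,3,3,2
1,2,2,2,1
2,3,1,2,0
1,2,2,1,3
3,0,2,1,2
k=15  3,3,0,2,1
0,3,3,3,2
1,2,2,2,1
2,3,1,2,0
1,2,2,1,3
3,0,2,1,2
k=16  0,2,2,3,1
2,1,1,0,3
1,3,3,3,1
2,3,1,2,0
1,2,2,1,3
3,0,2,1,2
k=17  0,3,2,3,1
2,1,1,0,3
1,3,3,3,1
2,3,1,2,0
1,2,2,1,3
3,0,2,1,2
k=18  1,0,3,3,1
2,2,1,0,3
1,3,3,3,1
2,3,1,2,0
1,2,2,1,3
3,0,2,1,2
k=19  1,1,3,3,1
2,2,1,0,3
1,3,3,3,1
2,3,1,2,0
1,2,2,1,3
3,0,2,1,2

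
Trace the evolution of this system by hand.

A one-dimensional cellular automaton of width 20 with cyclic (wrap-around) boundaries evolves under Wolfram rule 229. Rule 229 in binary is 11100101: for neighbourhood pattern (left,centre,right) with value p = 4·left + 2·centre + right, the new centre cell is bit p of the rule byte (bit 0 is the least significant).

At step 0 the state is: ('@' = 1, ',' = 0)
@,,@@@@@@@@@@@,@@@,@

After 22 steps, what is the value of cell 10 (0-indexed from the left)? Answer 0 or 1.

1

t=0: @,,@@@@@@@@@@@,@@@,@
t=1: @,,,@@@@@@@@@@@,@@@,
t=2: @,@,,@@@@@@@@@@@,@@@
t=3: @@@,,,@@@@@@@@@@@,@@
t=4: @@@,@,,@@@@@@@@@@@,@
t=5: @@@@@,,,@@@@@@@@@@@,
t=6: ,@@@@,@,,@@@@@@@@@@@
t=7: @,@@@@@,,,@@@@@@@@@@
t=8: @@,@@@@,@,,@@@@@@@@@
t=9: @@@,@@@@@,,,@@@@@@@@
t=10: @@@@,@@@@,@,,@@@@@@@
t=11: @@@@@,@@@@@,,,@@@@@@
t=12: @@@@@@,@@@@,@,,@@@@@
t=13: @@@@@@@,@@@@@,,,@@@@
t=14: @@@@@@@@,@@@@,@,,@@@
t=15: @@@@@@@@@,@@@@@,,,@@
t=16: @@@@@@@@@@,@@@@,@,,@
t=17: @@@@@@@@@@@,@@@@@,,,
t=18: ,@@@@@@@@@@@,@@@@,@,
t=19: ,,@@@@@@@@@@@,@@@@@,
t=20: @,,@@@@@@@@@@@,@@@@,
t=21: @,,,@@@@@@@@@@@,@@@@
t=22: @,@,,@@@@@@@@@@@,@@@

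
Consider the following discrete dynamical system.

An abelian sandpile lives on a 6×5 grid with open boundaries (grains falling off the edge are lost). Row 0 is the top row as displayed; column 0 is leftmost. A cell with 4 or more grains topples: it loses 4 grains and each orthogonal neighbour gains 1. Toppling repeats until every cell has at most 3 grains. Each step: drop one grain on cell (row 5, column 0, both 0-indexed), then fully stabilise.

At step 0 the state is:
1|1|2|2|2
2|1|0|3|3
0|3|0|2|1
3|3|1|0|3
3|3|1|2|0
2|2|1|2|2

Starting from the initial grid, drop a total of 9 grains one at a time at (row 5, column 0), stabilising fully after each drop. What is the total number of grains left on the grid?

[0] 1|1|2|2|2
2|1|0|3|3
0|3|0|2|1
3|3|1|0|3
3|3|1|2|0
2|2|1|2|2
[1] 1|1|2|2|2
2|1|0|3|3
0|3|0|2|1
3|3|1|0|3
3|3|1|2|0
3|2|1|2|2
[2] 1|1|2|2|2
2|2|0|3|3
2|0|1|2|1
1|2|2|0|3
2|2|2|2|0
2|0|2|2|2
[3] 1|1|2|2|2
2|2|0|3|3
2|0|1|2|1
1|2|2|0|3
2|2|2|2|0
3|0|2|2|2
[4] 1|1|2|2|2
2|2|0|3|3
2|0|1|2|1
1|2|2|0|3
3|2|2|2|0
0|1|2|2|2
[5] 1|1|2|2|2
2|2|0|3|3
2|0|1|2|1
1|2|2|0|3
3|2|2|2|0
1|1|2|2|2
[6] 1|1|2|2|2
2|2|0|3|3
2|0|1|2|1
1|2|2|0|3
3|2|2|2|0
2|1|2|2|2
[7] 1|1|2|2|2
2|2|0|3|3
2|0|1|2|1
1|2|2|0|3
3|2|2|2|0
3|1|2|2|2
[8] 1|1|2|2|2
2|2|0|3|3
2|0|1|2|1
2|2|2|0|3
0|3|2|2|0
1|2|2|2|2
[9] 1|1|2|2|2
2|2|0|3|3
2|0|1|2|1
2|2|2|0|3
0|3|2|2|0
2|2|2|2|2

50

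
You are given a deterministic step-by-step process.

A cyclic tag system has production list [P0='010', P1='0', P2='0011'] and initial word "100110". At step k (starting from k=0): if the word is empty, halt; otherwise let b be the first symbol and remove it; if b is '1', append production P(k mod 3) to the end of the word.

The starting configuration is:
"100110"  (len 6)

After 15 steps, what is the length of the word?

gen 0: "100110"  (len 6)
gen 1: "00110010"  (len 8)
gen 2: "0110010"  (len 7)
gen 3: "110010"  (len 6)
gen 4: "10010010"  (len 8)
gen 5: "00100100"  (len 8)
gen 6: "0100100"  (len 7)
gen 7: "100100"  (len 6)
gen 8: "001000"  (len 6)
gen 9: "01000"  (len 5)
gen 10: "1000"  (len 4)
gen 11: "0000"  (len 4)
gen 12: "000"  (len 3)
gen 13: "00"  (len 2)
gen 14: "0"  (len 1)
gen 15: (halted — word empty)

0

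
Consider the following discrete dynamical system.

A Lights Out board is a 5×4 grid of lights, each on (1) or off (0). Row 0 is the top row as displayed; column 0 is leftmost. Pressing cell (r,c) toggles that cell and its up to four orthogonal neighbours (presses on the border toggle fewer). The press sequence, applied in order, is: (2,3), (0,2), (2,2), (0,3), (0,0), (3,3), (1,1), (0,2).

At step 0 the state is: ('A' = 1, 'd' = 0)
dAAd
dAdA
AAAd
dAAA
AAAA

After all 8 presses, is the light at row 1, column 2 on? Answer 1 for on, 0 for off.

0

gen 0: dAAd
dAdA
AAAd
dAAA
AAAA
gen 1: dAAd
dAdd
AAdA
dAAd
AAAA
gen 2: dddA
dAAd
AAdA
dAAd
AAAA
gen 3: dddA
dAdd
AdAd
dAdd
AAAA
gen 4: ddAd
dAdA
AdAd
dAdd
AAAA
gen 5: AAAd
AAdA
AdAd
dAdd
AAAA
gen 6: AAAd
AAdA
AdAA
dAAA
AAAd
gen 7: AdAd
ddAA
AAAA
dAAA
AAAd
gen 8: AAdA
dddA
AAAA
dAAA
AAAd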